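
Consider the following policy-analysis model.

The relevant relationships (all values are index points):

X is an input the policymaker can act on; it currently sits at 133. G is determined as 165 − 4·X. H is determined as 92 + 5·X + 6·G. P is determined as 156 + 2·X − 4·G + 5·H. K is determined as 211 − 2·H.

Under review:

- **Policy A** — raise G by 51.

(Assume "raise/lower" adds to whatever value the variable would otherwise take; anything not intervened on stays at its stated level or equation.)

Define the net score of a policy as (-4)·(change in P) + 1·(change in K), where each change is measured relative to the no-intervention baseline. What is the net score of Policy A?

-5916

Baseline:
  X = 133
  G = 165 − 4·133 = -367
  H = 92 + 5·133 + 6·(-367) = -1445
  P = 156 + 2·133 − 4·(-367) + 5·(-1445) = -5335
  K = 211 − 2·(-1445) = 3101
Policy A (G + 51):
  X = 133
  G = 165 − 4·133 (+51 from intervention) = -316
  H = 92 + 5·133 + 6·(-316) = -1139
  P = 156 + 2·133 − 4·(-316) + 5·(-1139) = -4009
  K = 211 − 2·(-1139) = 2489
ΔP = -4009 − (-5335) = 1326; ΔK = 2489 − 3101 = -612
Score = (-4)·1326 + 1·(-612) = -5916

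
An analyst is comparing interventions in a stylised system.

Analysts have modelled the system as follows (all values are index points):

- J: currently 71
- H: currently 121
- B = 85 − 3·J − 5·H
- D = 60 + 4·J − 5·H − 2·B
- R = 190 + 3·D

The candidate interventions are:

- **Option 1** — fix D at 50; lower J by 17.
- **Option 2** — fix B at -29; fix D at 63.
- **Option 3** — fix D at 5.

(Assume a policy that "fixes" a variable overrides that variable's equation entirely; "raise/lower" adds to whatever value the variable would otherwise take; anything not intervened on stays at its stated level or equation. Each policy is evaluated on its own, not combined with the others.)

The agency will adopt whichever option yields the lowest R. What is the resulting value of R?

Option 1 (D := 50, J − 17):
  J = 71 − 17 = 54
  H = 121
  B = 85 − 3·54 − 5·121 = -682
  D = 50
  R = 190 + 3·50 = 340
Option 2 (B := -29, D := 63):
  J = 71
  H = 121
  B = -29
  D = 63
  R = 190 + 3·63 = 379
Option 3 (D := 5):
  J = 71
  H = 121
  B = 85 − 3·71 − 5·121 = -733
  D = 5
  R = 190 + 3·5 = 205
Comparing — Option 1: R=340, Option 2: R=379, Option 3: R=205. Lowest is 205 (Option 3).

205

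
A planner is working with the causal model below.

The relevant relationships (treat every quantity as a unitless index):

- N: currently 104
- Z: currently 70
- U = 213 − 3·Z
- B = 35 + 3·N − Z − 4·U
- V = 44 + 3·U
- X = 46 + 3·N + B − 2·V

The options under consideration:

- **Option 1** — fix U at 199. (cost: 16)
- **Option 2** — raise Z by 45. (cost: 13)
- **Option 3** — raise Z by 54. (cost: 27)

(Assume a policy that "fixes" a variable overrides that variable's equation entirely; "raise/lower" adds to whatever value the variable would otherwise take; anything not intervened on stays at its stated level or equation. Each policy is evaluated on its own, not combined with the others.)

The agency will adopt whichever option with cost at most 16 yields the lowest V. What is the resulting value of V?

Option 1 (U := 199):
  Z = 70
  U = 199
  V = 44 + 3·199 = 641
Option 2 (Z + 45):
  Z = 70 + 45 = 115
  U = 213 − 3·115 = -132
  V = 44 + 3·(-132) = -352
Comparing — Option 1: V=641, Option 2: V=-352. Lowest is -352 (Option 2).

-352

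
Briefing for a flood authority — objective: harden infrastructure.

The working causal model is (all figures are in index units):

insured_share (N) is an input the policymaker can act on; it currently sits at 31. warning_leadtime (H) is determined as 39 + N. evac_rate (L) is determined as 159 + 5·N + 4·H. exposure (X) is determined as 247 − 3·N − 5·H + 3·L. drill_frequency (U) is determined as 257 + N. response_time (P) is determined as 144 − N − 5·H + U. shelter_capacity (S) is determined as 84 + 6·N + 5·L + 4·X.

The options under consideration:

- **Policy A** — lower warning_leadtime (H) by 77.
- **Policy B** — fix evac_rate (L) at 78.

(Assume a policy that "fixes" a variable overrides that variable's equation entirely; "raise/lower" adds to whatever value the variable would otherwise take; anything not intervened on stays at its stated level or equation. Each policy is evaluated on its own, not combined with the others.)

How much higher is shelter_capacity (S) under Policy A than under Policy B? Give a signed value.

Policy A (H − 77):
  N = 31
  H = 39 + 31 (−77 from intervention) = -7
  L = 159 + 5·31 + 4·(-7) = 286
  X = 247 − 3·31 − 5·(-7) + 3·286 = 1047
  S = 84 + 6·31 + 5·286 + 4·1047 = 5888
Policy B (L := 78):
  N = 31
  H = 39 + 31 = 70
  L = 78
  X = 247 − 3·31 − 5·70 + 3·78 = 38
  S = 84 + 6·31 + 5·78 + 4·38 = 812
S: 5888 − 812 = 5076

5076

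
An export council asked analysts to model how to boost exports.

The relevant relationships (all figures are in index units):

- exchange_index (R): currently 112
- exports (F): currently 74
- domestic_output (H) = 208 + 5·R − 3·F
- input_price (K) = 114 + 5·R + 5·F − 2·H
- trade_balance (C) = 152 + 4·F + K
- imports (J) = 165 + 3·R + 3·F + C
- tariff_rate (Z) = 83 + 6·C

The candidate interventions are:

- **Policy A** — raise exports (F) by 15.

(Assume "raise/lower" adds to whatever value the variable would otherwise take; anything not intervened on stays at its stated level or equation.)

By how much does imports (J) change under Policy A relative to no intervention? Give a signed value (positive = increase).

Baseline:
  R = 112
  F = 74
  H = 208 + 5·112 − 3·74 = 546
  K = 114 + 5·112 + 5·74 − 2·546 = -48
  C = 152 + 4·74 + (-48) = 400
  J = 165 + 3·112 + 3·74 + 400 = 1123
Policy A (F + 15):
  R = 112
  F = 74 + 15 = 89
  H = 208 + 5·112 − 3·89 = 501
  K = 114 + 5·112 + 5·89 − 2·501 = 117
  C = 152 + 4·89 + 117 = 625
  J = 165 + 3·112 + 3·89 + 625 = 1393
Change in J: 1393 − 1123 = 270

270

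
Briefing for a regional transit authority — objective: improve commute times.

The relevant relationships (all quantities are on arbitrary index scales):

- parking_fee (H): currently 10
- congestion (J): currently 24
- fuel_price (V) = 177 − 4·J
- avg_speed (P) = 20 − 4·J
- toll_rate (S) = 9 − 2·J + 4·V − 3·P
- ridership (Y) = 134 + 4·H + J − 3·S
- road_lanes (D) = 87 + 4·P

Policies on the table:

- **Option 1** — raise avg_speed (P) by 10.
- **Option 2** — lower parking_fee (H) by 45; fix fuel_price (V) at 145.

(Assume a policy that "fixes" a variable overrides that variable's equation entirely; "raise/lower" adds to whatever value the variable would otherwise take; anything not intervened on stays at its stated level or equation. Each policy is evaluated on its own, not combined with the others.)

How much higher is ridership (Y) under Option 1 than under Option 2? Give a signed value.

Option 1 (P + 10):
  H = 10
  J = 24
  V = 177 − 4·24 = 81
  P = 20 − 4·24 (+10 from intervention) = -66
  S = 9 − 2·24 + 4·81 − 3·(-66) = 483
  Y = 134 + 4·10 + 24 − 3·483 = -1251
Option 2 (H − 45, V := 145):
  H = 10 − 45 = -35
  J = 24
  V = 145
  P = 20 − 4·24 = -76
  S = 9 − 2·24 + 4·145 − 3·(-76) = 769
  Y = 134 + 4·(-35) + 24 − 3·769 = -2289
Y: -1251 − (-2289) = 1038

1038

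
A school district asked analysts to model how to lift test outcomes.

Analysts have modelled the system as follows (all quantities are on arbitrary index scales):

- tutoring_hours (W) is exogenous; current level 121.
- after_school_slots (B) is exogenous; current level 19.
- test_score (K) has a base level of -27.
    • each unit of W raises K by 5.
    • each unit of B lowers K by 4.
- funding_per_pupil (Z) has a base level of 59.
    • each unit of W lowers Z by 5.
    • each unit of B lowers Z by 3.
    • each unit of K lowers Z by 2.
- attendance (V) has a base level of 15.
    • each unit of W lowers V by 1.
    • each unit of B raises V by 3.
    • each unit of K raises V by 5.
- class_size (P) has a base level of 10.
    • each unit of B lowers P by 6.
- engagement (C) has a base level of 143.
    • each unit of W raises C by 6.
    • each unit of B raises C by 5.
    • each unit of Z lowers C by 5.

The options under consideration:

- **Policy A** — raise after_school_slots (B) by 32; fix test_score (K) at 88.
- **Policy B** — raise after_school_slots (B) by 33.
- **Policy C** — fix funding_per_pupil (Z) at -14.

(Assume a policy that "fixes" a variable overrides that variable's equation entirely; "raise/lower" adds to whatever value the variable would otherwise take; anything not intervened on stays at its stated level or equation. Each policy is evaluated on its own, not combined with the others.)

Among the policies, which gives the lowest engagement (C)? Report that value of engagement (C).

1034

Policy A (B + 32, K := 88):
  W = 121
  B = 19 + 32 = 51
  K = 88
  Z = 59 − 5·121 − 3·51 − 2·88 = -875
  C = 143 + 6·121 + 5·51 − 5·(-875) = 5499
Policy B (B + 33):
  W = 121
  B = 19 + 33 = 52
  K = -27 + 5·121 − 4·52 = 370
  Z = 59 − 5·121 − 3·52 − 2·370 = -1442
  C = 143 + 6·121 + 5·52 − 5·(-1442) = 8339
Policy C (Z := -14):
  W = 121
  B = 19
  K = -27 + 5·121 − 4·19 = 502
  Z = -14
  C = 143 + 6·121 + 5·19 − 5·(-14) = 1034
Comparing — Policy A: C=5499, Policy B: C=8339, Policy C: C=1034. Lowest is 1034 (Policy C).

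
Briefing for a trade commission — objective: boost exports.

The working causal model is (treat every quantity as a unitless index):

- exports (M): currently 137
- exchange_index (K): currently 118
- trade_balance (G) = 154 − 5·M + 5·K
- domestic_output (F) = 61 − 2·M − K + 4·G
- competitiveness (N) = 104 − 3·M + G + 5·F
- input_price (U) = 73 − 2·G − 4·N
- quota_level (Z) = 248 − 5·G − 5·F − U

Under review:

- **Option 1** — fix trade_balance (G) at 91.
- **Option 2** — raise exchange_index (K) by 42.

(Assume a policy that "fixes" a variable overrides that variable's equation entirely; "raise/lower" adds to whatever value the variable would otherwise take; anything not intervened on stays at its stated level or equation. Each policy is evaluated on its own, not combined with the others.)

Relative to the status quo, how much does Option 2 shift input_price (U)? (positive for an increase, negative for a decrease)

-17220

Baseline:
  M = 137
  K = 118
  G = 154 − 5·137 + 5·118 = 59
  F = 61 − 2·137 − 118 + 4·59 = -95
  N = 104 − 3·137 + 59 + 5·(-95) = -723
  U = 73 − 2·59 − 4·(-723) = 2847
Option 2 (K + 42):
  M = 137
  K = 118 + 42 = 160
  G = 154 − 5·137 + 5·160 = 269
  F = 61 − 2·137 − 160 + 4·269 = 703
  N = 104 − 3·137 + 269 + 5·703 = 3477
  U = 73 − 2·269 − 4·3477 = -14373
Change in U: -14373 − 2847 = -17220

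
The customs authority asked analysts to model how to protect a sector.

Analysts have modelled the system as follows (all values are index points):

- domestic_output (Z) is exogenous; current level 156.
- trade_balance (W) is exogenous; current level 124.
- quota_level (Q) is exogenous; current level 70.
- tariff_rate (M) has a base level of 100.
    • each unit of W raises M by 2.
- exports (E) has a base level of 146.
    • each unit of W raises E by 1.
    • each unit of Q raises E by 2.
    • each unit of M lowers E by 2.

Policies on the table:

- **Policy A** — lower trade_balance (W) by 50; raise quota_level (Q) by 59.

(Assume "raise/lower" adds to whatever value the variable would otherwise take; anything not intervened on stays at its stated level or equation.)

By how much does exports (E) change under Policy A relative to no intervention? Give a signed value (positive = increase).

268

Baseline:
  W = 124
  Q = 70
  M = 100 + 2·124 = 348
  E = 146 + 124 + 2·70 − 2·348 = -286
Policy A (W − 50, Q + 59):
  W = 124 − 50 = 74
  Q = 70 + 59 = 129
  M = 100 + 2·74 = 248
  E = 146 + 74 + 2·129 − 2·248 = -18
Change in E: -18 − (-286) = 268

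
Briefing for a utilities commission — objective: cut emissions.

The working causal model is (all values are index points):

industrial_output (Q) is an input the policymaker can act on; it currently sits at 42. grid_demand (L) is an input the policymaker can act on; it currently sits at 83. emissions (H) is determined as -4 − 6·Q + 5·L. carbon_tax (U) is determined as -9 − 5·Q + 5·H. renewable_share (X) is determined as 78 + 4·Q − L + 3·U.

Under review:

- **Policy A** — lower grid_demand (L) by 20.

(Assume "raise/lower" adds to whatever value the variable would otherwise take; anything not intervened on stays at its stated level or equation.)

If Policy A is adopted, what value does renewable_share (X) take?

411

Policy A (L − 20):
  Q = 42
  L = 83 − 20 = 63
  H = -4 − 6·42 + 5·63 = 59
  U = -9 − 5·42 + 5·59 = 76
  X = 78 + 4·42 − 63 + 3·76 = 411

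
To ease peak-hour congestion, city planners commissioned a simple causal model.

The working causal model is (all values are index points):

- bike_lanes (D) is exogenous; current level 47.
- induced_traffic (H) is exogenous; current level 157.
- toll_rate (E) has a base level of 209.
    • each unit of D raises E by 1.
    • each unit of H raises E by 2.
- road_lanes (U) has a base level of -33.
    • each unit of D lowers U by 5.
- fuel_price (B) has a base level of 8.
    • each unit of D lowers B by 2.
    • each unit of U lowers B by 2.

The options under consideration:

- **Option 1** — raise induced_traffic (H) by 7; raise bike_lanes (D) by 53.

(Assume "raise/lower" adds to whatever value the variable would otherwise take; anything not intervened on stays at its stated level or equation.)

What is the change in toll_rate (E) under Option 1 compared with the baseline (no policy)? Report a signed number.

Baseline:
  D = 47
  H = 157
  E = 209 + 47 + 2·157 = 570
Option 1 (H + 7, D + 53):
  D = 47 + 53 = 100
  H = 157 + 7 = 164
  E = 209 + 100 + 2·164 = 637
Change in E: 637 − 570 = 67

67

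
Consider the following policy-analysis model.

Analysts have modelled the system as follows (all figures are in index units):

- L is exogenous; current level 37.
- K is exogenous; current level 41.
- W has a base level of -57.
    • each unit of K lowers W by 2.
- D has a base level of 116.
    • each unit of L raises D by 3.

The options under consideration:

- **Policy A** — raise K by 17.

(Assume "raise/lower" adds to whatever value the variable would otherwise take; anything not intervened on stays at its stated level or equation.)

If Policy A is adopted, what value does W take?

-173

Policy A (K + 17):
  K = 41 + 17 = 58
  W = -57 − 2·58 = -173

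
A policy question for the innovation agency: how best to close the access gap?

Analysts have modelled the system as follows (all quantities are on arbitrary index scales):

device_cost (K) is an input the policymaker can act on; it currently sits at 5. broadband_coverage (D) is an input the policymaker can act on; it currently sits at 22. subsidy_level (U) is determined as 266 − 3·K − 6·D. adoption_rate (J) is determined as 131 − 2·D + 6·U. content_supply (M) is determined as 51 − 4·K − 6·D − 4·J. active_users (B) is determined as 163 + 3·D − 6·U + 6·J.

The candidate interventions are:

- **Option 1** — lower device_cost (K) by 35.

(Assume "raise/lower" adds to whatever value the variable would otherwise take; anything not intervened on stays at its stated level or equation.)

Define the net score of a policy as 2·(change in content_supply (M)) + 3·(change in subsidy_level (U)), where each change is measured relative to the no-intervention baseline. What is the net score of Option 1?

-4445

Baseline:
  K = 5
  D = 22
  U = 266 − 3·5 − 6·22 = 119
  J = 131 − 2·22 + 6·119 = 801
  M = 51 − 4·5 − 6·22 − 4·801 = -3305
Option 1 (K − 35):
  K = 5 − 35 = -30
  D = 22
  U = 266 − 3·(-30) − 6·22 = 224
  J = 131 − 2·22 + 6·224 = 1431
  M = 51 − 4·(-30) − 6·22 − 4·1431 = -5685
ΔM = -5685 − (-3305) = -2380; ΔU = 224 − 119 = 105
Score = 2·(-2380) + 3·105 = -4445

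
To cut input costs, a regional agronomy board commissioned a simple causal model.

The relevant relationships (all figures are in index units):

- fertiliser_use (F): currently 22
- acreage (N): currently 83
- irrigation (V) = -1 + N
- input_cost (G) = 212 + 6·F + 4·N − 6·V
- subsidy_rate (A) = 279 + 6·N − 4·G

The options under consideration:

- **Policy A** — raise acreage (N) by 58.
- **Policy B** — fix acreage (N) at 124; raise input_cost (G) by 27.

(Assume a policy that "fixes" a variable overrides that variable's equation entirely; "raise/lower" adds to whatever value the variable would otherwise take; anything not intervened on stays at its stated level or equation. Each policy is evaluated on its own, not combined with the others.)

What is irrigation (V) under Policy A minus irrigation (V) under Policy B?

Policy A (N + 58):
  N = 83 + 58 = 141
  V = -1 + 141 = 140
Policy B (N := 124, G + 27):
  N = 124
  V = -1 + 124 = 123
V: 140 − 123 = 17

17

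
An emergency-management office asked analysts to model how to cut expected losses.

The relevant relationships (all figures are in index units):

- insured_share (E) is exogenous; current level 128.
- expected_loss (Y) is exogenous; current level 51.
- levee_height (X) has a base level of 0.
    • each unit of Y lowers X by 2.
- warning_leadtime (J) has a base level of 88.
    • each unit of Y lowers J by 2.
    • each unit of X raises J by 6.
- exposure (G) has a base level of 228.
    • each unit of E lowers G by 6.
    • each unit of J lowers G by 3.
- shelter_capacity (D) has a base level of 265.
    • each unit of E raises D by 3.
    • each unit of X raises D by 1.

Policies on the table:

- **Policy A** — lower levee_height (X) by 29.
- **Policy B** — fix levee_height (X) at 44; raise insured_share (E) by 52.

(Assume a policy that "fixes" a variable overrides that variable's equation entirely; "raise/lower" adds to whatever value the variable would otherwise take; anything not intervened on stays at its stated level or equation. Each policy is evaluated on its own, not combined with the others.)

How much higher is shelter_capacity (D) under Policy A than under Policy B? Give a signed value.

Policy A (X − 29):
  E = 128
  Y = 51
  X = 0 − 2·51 (−29 from intervention) = -131
  D = 265 + 3·128 + (-131) = 518
Policy B (X := 44, E + 52):
  E = 128 + 52 = 180
  Y = 51
  X = 44
  D = 265 + 3·180 + 44 = 849
D: 518 − 849 = -331

-331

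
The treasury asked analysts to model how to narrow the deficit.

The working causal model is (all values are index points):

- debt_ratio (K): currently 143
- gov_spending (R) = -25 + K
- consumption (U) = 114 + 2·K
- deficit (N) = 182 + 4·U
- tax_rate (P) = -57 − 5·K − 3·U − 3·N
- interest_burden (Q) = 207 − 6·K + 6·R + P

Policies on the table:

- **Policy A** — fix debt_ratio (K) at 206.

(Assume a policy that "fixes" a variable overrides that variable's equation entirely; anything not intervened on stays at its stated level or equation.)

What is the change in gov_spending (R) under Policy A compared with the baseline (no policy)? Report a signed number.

63

Baseline:
  K = 143
  R = -25 + 143 = 118
Policy A (K := 206):
  K = 206
  R = -25 + 206 = 181
Change in R: 181 − 118 = 63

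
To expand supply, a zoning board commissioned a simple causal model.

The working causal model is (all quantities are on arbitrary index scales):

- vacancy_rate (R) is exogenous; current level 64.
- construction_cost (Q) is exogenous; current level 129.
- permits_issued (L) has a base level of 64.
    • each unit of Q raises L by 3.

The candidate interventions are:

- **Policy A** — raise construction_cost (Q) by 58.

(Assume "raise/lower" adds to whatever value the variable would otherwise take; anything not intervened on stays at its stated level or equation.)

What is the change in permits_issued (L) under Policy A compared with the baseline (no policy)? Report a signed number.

174

Baseline:
  Q = 129
  L = 64 + 3·129 = 451
Policy A (Q + 58):
  Q = 129 + 58 = 187
  L = 64 + 3·187 = 625
Change in L: 625 − 451 = 174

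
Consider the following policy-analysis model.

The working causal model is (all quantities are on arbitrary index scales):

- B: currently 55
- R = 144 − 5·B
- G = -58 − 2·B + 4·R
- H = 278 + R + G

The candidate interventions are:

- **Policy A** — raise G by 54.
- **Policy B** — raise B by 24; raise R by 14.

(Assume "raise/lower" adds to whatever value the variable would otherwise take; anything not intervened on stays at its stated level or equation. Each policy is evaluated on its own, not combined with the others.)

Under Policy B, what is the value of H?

Policy B (B + 24, R + 14):
  B = 55 + 24 = 79
  R = 144 − 5·79 (+14 from intervention) = -237
  G = -58 − 2·79 + 4·(-237) = -1164
  H = 278 + (-237) + (-1164) = -1123

-1123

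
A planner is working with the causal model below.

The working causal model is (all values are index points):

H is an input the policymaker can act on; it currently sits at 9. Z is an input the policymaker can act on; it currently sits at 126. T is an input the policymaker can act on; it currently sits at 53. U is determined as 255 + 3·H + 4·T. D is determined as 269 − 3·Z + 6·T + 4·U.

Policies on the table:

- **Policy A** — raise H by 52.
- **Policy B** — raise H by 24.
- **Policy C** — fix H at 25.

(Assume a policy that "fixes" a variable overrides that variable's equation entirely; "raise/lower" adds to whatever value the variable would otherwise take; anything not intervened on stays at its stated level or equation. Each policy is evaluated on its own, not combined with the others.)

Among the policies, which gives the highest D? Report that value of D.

Policy A (H + 52):
  H = 9 + 52 = 61
  Z = 126
  T = 53
  U = 255 + 3·61 + 4·53 = 650
  D = 269 − 3·126 + 6·53 + 4·650 = 2809
Policy B (H + 24):
  H = 9 + 24 = 33
  Z = 126
  T = 53
  U = 255 + 3·33 + 4·53 = 566
  D = 269 − 3·126 + 6·53 + 4·566 = 2473
Policy C (H := 25):
  H = 25
  Z = 126
  T = 53
  U = 255 + 3·25 + 4·53 = 542
  D = 269 − 3·126 + 6·53 + 4·542 = 2377
Comparing — Policy A: D=2809, Policy B: D=2473, Policy C: D=2377. Highest is 2809 (Policy A).

2809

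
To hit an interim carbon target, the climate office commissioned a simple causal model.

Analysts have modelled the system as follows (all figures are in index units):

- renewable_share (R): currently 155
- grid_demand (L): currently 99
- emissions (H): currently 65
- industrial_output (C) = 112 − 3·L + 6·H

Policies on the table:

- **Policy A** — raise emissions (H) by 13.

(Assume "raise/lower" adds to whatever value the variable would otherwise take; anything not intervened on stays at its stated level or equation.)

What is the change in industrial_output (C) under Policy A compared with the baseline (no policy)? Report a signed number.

Baseline:
  L = 99
  H = 65
  C = 112 − 3·99 + 6·65 = 205
Policy A (H + 13):
  L = 99
  H = 65 + 13 = 78
  C = 112 − 3·99 + 6·78 = 283
Change in C: 283 − 205 = 78

78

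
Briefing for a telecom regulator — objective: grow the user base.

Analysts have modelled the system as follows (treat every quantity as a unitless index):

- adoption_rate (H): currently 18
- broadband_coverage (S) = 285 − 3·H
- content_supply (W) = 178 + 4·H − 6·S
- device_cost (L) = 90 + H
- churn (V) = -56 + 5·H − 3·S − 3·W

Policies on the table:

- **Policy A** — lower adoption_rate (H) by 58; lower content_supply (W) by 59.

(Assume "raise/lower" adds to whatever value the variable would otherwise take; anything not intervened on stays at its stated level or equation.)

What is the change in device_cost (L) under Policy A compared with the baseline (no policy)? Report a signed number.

-58

Baseline:
  H = 18
  L = 90 + 18 = 108
Policy A (H − 58, W − 59):
  H = 18 − 58 = -40
  L = 90 + (-40) = 50
Change in L: 50 − 108 = -58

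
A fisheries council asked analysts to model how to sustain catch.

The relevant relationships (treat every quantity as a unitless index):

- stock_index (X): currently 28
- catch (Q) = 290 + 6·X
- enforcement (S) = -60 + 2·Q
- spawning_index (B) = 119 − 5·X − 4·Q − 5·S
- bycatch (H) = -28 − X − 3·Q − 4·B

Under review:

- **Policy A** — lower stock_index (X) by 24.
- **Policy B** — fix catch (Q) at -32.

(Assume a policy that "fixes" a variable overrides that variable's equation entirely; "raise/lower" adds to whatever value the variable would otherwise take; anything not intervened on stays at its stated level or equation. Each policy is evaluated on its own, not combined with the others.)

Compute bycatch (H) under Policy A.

Policy A (X − 24):
  X = 28 − 24 = 4
  Q = 290 + 6·4 = 314
  S = -60 + 2·314 = 568
  B = 119 − 5·4 − 4·314 − 5·568 = -3997
  H = -28 − 4 − 3·314 − 4·(-3997) = 15014

15014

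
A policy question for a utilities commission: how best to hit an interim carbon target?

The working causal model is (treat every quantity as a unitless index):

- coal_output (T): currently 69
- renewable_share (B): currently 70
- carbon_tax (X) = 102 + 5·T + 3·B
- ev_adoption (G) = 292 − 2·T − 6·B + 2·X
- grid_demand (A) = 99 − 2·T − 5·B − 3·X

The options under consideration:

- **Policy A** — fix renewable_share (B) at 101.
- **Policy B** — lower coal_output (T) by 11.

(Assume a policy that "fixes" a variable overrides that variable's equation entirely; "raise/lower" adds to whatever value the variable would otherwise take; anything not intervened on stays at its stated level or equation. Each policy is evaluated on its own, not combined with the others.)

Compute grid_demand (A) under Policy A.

Policy A (B := 101):
  T = 69
  B = 101
  X = 102 + 5·69 + 3·101 = 750
  A = 99 − 2·69 − 5·101 − 3·750 = -2794

-2794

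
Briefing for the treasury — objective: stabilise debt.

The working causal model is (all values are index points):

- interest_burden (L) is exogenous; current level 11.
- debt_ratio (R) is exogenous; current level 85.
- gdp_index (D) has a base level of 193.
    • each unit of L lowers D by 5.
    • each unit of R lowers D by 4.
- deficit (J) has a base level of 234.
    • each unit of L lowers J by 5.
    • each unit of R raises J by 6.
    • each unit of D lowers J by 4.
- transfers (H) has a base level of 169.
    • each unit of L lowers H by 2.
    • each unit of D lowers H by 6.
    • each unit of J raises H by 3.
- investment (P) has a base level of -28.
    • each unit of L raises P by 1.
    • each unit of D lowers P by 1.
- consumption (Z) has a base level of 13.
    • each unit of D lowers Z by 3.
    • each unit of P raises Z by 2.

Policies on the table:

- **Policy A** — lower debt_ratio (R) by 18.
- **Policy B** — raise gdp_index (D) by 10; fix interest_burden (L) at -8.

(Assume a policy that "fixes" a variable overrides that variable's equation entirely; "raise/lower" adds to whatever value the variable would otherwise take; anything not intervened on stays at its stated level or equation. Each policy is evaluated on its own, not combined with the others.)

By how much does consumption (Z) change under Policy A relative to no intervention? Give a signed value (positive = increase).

-360

Baseline:
  L = 11
  R = 85
  D = 193 − 5·11 − 4·85 = -202
  P = -28 + 11 − (-202) = 185
  Z = 13 − 3·(-202) + 2·185 = 989
Policy A (R − 18):
  L = 11
  R = 85 − 18 = 67
  D = 193 − 5·11 − 4·67 = -130
  P = -28 + 11 − (-130) = 113
  Z = 13 − 3·(-130) + 2·113 = 629
Change in Z: 629 − 989 = -360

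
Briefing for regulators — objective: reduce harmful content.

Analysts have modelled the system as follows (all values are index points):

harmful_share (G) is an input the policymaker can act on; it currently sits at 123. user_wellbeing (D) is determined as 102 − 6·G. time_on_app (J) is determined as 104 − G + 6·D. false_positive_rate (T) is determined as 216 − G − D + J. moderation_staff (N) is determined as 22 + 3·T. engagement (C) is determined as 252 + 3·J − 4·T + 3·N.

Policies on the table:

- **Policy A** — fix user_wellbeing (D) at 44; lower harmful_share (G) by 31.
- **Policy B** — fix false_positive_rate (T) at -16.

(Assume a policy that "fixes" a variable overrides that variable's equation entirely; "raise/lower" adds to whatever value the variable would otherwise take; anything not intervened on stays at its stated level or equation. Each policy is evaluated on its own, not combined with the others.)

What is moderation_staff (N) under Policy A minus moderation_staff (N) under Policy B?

Policy A (D := 44, G − 31):
  G = 123 − 31 = 92
  D = 44
  J = 104 − 92 + 6·44 = 276
  T = 216 − 92 − 44 + 276 = 356
  N = 22 + 3·356 = 1090
Policy B (T := -16):
  G = 123
  D = 102 − 6·123 = -636
  J = 104 − 123 + 6·(-636) = -3835
  T = -16
  N = 22 + 3·(-16) = -26
N: 1090 − (-26) = 1116

1116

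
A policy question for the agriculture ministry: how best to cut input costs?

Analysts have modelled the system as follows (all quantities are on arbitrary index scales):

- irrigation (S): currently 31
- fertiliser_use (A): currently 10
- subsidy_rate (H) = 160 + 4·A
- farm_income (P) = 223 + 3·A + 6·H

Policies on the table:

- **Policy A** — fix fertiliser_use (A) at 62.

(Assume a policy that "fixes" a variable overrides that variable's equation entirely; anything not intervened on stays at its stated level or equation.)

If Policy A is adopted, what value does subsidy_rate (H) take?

Policy A (A := 62):
  A = 62
  H = 160 + 4·62 = 408

408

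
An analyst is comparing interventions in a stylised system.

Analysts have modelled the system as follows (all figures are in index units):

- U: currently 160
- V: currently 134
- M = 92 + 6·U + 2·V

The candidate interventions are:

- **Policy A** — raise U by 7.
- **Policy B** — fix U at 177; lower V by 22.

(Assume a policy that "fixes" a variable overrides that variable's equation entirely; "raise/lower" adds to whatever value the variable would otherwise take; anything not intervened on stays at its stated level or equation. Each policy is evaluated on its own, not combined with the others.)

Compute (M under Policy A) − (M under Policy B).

Policy A (U + 7):
  U = 160 + 7 = 167
  V = 134
  M = 92 + 6·167 + 2·134 = 1362
Policy B (U := 177, V − 22):
  U = 177
  V = 134 − 22 = 112
  M = 92 + 6·177 + 2·112 = 1378
M: 1362 − 1378 = -16

-16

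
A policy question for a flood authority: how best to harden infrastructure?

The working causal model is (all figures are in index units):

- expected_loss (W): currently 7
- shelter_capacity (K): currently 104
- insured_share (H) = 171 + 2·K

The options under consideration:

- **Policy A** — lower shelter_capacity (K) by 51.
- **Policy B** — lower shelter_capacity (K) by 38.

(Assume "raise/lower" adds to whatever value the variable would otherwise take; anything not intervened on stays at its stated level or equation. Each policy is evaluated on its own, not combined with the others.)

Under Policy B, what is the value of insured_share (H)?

Policy B (K − 38):
  K = 104 − 38 = 66
  H = 171 + 2·66 = 303

303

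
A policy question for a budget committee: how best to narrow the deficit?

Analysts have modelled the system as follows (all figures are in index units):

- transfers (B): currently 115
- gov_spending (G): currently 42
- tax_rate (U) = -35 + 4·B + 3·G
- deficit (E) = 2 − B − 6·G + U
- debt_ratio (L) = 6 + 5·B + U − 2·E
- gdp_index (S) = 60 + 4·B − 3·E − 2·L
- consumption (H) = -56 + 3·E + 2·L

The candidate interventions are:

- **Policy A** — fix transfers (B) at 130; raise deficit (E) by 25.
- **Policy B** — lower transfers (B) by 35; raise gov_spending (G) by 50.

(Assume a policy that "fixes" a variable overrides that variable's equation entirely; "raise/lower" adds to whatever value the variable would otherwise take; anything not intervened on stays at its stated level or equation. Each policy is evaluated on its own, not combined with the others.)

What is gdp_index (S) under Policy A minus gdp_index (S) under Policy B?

-75

Policy A (B := 130, E + 25):
  B = 130
  G = 42
  U = -35 + 4·130 + 3·42 = 611
  E = 2 − 130 − 6·42 + 611 (+25 from intervention) = 256
  L = 6 + 5·130 + 611 − 2·256 = 755
  S = 60 + 4·130 − 3·256 − 2·755 = -1698
Policy B (B − 35, G + 50):
  B = 115 − 35 = 80
  G = 42 + 50 = 92
  U = -35 + 4·80 + 3·92 = 561
  E = 2 − 80 − 6·92 + 561 = -69
  L = 6 + 5·80 + 561 − 2·(-69) = 1105
  S = 60 + 4·80 − 3·(-69) − 2·1105 = -1623
S: -1698 − (-1623) = -75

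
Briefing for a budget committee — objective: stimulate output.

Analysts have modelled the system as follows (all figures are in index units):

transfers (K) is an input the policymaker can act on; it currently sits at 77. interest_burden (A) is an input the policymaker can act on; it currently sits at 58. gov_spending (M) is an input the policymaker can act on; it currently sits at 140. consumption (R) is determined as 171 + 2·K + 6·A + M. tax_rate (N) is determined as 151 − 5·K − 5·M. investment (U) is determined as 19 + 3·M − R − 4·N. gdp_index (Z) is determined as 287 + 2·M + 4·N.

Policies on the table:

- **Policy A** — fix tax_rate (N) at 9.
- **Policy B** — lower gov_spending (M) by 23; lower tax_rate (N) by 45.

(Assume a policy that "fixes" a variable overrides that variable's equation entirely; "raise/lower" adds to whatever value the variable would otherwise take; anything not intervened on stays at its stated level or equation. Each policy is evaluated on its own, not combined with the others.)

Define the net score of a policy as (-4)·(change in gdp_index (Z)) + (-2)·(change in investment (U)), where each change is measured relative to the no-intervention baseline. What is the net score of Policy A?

-7544

Baseline:
  K = 77
  A = 58
  M = 140
  R = 171 + 2·77 + 6·58 + 140 = 813
  N = 151 − 5·77 − 5·140 = -934
  U = 19 + 3·140 − 813 − 4·(-934) = 3362
  Z = 287 + 2·140 + 4·(-934) = -3169
Policy A (N := 9):
  K = 77
  A = 58
  M = 140
  R = 171 + 2·77 + 6·58 + 140 = 813
  N = 9
  U = 19 + 3·140 − 813 − 4·9 = -410
  Z = 287 + 2·140 + 4·9 = 603
ΔZ = 603 − (-3169) = 3772; ΔU = -410 − 3362 = -3772
Score = (-4)·3772 + (-2)·(-3772) = -7544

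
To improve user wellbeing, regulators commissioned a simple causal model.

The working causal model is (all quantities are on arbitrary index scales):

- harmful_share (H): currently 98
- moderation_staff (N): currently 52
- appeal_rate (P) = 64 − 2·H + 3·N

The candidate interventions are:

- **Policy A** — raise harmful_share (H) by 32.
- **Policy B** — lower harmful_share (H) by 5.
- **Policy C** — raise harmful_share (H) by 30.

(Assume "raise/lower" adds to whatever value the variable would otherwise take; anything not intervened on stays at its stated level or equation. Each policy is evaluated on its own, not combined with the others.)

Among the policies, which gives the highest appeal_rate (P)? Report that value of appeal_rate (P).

34

Policy A (H + 32):
  H = 98 + 32 = 130
  N = 52
  P = 64 − 2·130 + 3·52 = -40
Policy B (H − 5):
  H = 98 − 5 = 93
  N = 52
  P = 64 − 2·93 + 3·52 = 34
Policy C (H + 30):
  H = 98 + 30 = 128
  N = 52
  P = 64 − 2·128 + 3·52 = -36
Comparing — Policy A: P=-40, Policy B: P=34, Policy C: P=-36. Highest is 34 (Policy B).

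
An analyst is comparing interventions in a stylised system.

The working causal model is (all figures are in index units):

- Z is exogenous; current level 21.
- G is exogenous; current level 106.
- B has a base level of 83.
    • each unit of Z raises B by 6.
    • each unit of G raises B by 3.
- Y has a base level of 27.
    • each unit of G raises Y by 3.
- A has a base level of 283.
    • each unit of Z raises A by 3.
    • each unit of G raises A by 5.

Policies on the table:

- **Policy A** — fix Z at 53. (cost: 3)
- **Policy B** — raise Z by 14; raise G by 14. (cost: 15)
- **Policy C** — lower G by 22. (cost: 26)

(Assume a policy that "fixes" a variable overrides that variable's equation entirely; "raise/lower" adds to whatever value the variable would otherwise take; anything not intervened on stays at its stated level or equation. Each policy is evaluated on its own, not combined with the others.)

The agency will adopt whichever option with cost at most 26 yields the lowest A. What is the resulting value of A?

766

Policy A (Z := 53):
  Z = 53
  G = 106
  A = 283 + 3·53 + 5·106 = 972
Policy B (Z + 14, G + 14):
  Z = 21 + 14 = 35
  G = 106 + 14 = 120
  A = 283 + 3·35 + 5·120 = 988
Policy C (G − 22):
  Z = 21
  G = 106 − 22 = 84
  A = 283 + 3·21 + 5·84 = 766
Comparing — Policy A: A=972, Policy B: A=988, Policy C: A=766. Lowest is 766 (Policy C).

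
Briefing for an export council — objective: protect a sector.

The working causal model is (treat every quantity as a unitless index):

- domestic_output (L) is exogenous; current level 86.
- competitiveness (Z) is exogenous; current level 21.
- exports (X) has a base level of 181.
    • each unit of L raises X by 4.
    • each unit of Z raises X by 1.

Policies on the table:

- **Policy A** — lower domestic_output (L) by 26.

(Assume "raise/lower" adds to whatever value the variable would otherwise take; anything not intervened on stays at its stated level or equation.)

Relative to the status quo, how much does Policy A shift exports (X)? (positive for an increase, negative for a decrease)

-104

Baseline:
  L = 86
  Z = 21
  X = 181 + 4·86 + 21 = 546
Policy A (L − 26):
  L = 86 − 26 = 60
  Z = 21
  X = 181 + 4·60 + 21 = 442
Change in X: 442 − 546 = -104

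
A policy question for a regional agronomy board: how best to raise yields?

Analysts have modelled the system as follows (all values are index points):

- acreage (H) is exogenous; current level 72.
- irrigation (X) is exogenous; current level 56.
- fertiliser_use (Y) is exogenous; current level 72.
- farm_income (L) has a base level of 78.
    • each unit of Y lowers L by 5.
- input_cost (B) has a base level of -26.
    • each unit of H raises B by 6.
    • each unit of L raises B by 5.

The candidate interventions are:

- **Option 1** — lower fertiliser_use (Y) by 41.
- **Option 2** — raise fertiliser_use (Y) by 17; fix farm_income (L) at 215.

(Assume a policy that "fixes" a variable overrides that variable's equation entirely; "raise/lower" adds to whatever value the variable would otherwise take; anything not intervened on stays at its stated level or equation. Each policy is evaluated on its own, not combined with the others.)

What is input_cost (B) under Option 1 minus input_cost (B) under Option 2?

Option 1 (Y − 41):
  H = 72
  Y = 72 − 41 = 31
  L = 78 − 5·31 = -77
  B = -26 + 6·72 + 5·(-77) = 21
Option 2 (Y + 17, L := 215):
  H = 72
  Y = 72 + 17 = 89
  L = 215
  B = -26 + 6·72 + 5·215 = 1481
B: 21 − 1481 = -1460

-1460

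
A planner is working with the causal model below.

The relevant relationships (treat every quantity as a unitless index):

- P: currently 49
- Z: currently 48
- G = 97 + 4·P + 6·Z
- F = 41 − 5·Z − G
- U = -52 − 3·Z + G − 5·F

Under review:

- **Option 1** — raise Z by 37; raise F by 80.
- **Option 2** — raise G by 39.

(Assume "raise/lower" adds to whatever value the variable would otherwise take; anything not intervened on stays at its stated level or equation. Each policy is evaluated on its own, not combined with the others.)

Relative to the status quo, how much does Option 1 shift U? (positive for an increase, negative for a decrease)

Baseline:
  P = 49
  Z = 48
  G = 97 + 4·49 + 6·48 = 581
  F = 41 − 5·48 − 581 = -780
  U = -52 − 3·48 + 581 − 5·(-780) = 4285
Option 1 (Z + 37, F + 80):
  P = 49
  Z = 48 + 37 = 85
  G = 97 + 4·49 + 6·85 = 803
  F = 41 − 5·85 − 803 (+80 from intervention) = -1107
  U = -52 − 3·85 + 803 − 5·(-1107) = 6031
Change in U: 6031 − 4285 = 1746

1746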